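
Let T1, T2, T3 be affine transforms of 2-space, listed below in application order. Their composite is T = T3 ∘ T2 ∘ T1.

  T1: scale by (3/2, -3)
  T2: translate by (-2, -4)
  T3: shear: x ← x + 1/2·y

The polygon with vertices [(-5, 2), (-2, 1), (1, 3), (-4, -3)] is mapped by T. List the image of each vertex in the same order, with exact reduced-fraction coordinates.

T1 scale by (3/2, -3): (-5, 2) → (-15/2, -6); (-2, 1) → (-3, -3); (1, 3) → (3/2, -9); (-4, -3) → (-6, 9)
T2 translate by (-2, -4): (-15/2, -6) → (-19/2, -10); (-3, -3) → (-5, -7); (3/2, -9) → (-1/2, -13); (-6, 9) → (-8, 5)
T3 shear: x ← x + 1/2·y: (-19/2, -10) → (-29/2, -10); (-5, -7) → (-17/2, -7); (-1/2, -13) → (-7, -13); (-8, 5) → (-11/2, 5)

image vertices: (-29/2, -10), (-17/2, -7), (-7, -13), (-11/2, 5)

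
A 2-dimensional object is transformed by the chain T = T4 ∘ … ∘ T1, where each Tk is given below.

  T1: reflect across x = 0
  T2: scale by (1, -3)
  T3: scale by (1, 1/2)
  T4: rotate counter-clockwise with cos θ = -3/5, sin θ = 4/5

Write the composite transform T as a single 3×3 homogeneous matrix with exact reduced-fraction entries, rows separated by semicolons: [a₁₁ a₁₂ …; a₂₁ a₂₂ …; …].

T = [3/5 6/5 0; -4/5 9/10 0; 0 0 1]

T1 = [-1 0 0; 0 1 0; 0 0 1]
T2·T1 = [-1 0 0; 0 -3 0; 0 0 1]
T3·…·T1 = [-1 0 0; 0 -3/2 0; 0 0 1]
T4·…·T1 = [3/5 6/5 0; -4/5 9/10 0; 0 0 1]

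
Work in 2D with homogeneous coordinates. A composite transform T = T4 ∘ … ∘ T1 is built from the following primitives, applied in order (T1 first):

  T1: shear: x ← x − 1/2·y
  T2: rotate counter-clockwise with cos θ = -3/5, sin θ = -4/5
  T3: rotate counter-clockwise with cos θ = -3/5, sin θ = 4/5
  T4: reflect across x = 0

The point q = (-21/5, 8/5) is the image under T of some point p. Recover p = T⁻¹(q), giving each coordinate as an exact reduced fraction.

p = (5, 8/5)

T1 = [1 -1/2 0; 0 1 0; 0 0 1]
T2·T1 = [-3/5 11/10 0; -4/5 -1/5 0; 0 0 1]
T3·…·T1 = [1 -1/2 0; 0 1 0; 0 0 1]
T4·…·T1 = [-1 1/2 0; 0 1 0; 0 0 1]
det M = -1; M⁻¹ = [-1 1/2 0; 0 1 0; 0 0 1]
M⁻¹ · (-21/5, 8/5)ᵀ = (5, 8/5)ᵀ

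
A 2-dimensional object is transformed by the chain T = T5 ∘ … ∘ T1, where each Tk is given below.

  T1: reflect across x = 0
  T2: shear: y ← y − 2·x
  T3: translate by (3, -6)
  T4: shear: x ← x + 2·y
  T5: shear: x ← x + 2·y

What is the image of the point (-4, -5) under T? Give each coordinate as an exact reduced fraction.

T1 reflect across x = 0: (-4, -5) → (4, -5)
T2 shear: y ← y − 2·x: (4, -5) → (4, -13)
T3 translate by (3, -6): (4, -13) → (7, -19)
T4 shear: x ← x + 2·y: (7, -19) → (-31, -19)
T5 shear: x ← x + 2·y: (-31, -19) → (-69, -19)

T(p) = (-69, -19)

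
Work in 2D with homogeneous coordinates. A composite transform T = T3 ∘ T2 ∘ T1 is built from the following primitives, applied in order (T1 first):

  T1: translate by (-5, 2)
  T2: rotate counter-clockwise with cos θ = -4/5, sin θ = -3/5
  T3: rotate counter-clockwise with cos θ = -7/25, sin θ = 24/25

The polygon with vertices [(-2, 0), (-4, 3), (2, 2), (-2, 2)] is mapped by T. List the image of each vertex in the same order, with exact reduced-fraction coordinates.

T1 translate by (-5, 2): (-2, 0) → (-7, 2); (-4, 3) → (-9, 5); (2, 2) → (-3, 4); (-2, 2) → (-7, 4)
T2 rotate counter-clockwise with cos θ = -4/5, sin θ = -3/5: (-7, 2) → (34/5, 13/5); (-9, 5) → (51/5, 7/5); (-3, 4) → (24/5, -7/5); (-7, 4) → (8, 1)
T3 rotate counter-clockwise with cos θ = -7/25, sin θ = 24/25: (34/5, 13/5) → (-22/5, 29/5); (51/5, 7/5) → (-21/5, 47/5); (24/5, -7/5) → (0, 5); (8, 1) → (-16/5, 37/5)

image vertices: (-22/5, 29/5), (-21/5, 47/5), (0, 5), (-16/5, 37/5)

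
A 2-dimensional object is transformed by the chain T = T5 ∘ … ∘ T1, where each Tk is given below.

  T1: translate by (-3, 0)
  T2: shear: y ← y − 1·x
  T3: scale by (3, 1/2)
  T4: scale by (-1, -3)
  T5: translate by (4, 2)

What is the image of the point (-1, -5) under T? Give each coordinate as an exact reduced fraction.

T1 translate by (-3, 0): (-1, -5) → (-4, -5)
T2 shear: y ← y − 1·x: (-4, -5) → (-4, -1)
T3 scale by (3, 1/2): (-4, -1) → (-12, -1/2)
T4 scale by (-1, -3): (-12, -1/2) → (12, 3/2)
T5 translate by (4, 2): (12, 3/2) → (16, 7/2)

T(p) = (16, 7/2)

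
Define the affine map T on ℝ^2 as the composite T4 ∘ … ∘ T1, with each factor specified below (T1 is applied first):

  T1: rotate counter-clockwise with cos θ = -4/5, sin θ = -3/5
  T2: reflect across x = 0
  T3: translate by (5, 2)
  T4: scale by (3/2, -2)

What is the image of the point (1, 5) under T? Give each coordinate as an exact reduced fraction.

T1 rotate counter-clockwise with cos θ = -4/5, sin θ = -3/5: (1, 5) → (11/5, -23/5)
T2 reflect across x = 0: (11/5, -23/5) → (-11/5, -23/5)
T3 translate by (5, 2): (-11/5, -23/5) → (14/5, -13/5)
T4 scale by (3/2, -2): (14/5, -13/5) → (21/5, 26/5)

T(p) = (21/5, 26/5)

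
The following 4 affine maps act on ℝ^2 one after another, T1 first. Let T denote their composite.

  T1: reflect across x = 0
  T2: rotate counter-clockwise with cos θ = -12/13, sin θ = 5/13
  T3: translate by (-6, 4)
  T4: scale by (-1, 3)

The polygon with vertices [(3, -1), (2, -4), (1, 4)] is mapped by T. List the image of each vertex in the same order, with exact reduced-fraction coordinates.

image vertices: (37/13, 147/13), (34/13, 270/13), (86/13, -3/13)

T1 reflect across x = 0: (3, -1) → (-3, -1); (2, -4) → (-2, -4); (1, 4) → (-1, 4)
T2 rotate counter-clockwise with cos θ = -12/13, sin θ = 5/13: (-3, -1) → (41/13, -3/13); (-2, -4) → (44/13, 38/13); (-1, 4) → (-8/13, -53/13)
T3 translate by (-6, 4): (41/13, -3/13) → (-37/13, 49/13); (44/13, 38/13) → (-34/13, 90/13); (-8/13, -53/13) → (-86/13, -1/13)
T4 scale by (-1, 3): (-37/13, 49/13) → (37/13, 147/13); (-34/13, 90/13) → (34/13, 270/13); (-86/13, -1/13) → (86/13, -3/13)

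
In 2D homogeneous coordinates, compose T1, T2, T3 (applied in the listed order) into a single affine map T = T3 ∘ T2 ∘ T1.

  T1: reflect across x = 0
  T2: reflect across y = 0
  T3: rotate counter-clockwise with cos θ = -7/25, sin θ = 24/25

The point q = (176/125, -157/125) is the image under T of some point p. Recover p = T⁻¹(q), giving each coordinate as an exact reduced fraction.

T1 = [-1 0 0; 0 1 0; 0 0 1]
T2·T1 = [-1 0 0; 0 -1 0; 0 0 1]
T3·…·T1 = [7/25 24/25 0; -24/25 7/25 0; 0 0 1]
det M = 1; M⁻¹ = [7/25 -24/25 0; 24/25 7/25 0; 0 0 1]
M⁻¹ · (176/125, -157/125)ᵀ = (8/5, 1)ᵀ

p = (8/5, 1)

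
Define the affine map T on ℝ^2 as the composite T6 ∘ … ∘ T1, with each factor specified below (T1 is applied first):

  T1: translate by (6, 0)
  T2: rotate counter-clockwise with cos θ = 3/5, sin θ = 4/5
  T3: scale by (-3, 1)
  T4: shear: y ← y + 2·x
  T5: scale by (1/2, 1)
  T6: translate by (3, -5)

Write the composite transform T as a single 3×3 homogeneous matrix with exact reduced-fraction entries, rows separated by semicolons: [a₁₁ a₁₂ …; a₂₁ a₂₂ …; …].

T = [-9/10 6/5 -12/5; -14/5 27/5 -109/5; 0 0 1]

T1 = [1 0 6; 0 1 0; 0 0 1]
T2·T1 = [3/5 -4/5 18/5; 4/5 3/5 24/5; 0 0 1]
T3·…·T1 = [-9/5 12/5 -54/5; 4/5 3/5 24/5; 0 0 1]
T4·…·T1 = [-9/5 12/5 -54/5; -14/5 27/5 -84/5; 0 0 1]
T5·…·T1 = [-9/10 6/5 -27/5; -14/5 27/5 -84/5; 0 0 1]
T6·…·T1 = [-9/10 6/5 -12/5; -14/5 27/5 -109/5; 0 0 1]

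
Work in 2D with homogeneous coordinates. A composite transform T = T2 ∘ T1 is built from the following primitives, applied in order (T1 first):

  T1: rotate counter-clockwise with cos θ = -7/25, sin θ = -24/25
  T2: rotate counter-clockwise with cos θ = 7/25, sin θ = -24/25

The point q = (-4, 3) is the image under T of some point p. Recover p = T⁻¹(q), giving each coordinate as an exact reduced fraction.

T1 = [-7/25 24/25 0; -24/25 -7/25 0; 0 0 1]
T2·T1 = [-1 0 0; 0 -1 0; 0 0 1]
det M = 1; M⁻¹ = [-1 0 0; 0 -1 0; 0 0 1]
M⁻¹ · (-4, 3)ᵀ = (4, -3)ᵀ

p = (4, -3)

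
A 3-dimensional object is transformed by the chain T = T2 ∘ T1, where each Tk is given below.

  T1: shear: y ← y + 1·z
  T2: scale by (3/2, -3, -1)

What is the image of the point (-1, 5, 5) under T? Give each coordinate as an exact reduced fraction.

T(p) = (-3/2, -30, -5)

T1 shear: y ← y + 1·z: (-1, 5, 5) → (-1, 10, 5)
T2 scale by (3/2, -3, -1): (-1, 10, 5) → (-3/2, -30, -5)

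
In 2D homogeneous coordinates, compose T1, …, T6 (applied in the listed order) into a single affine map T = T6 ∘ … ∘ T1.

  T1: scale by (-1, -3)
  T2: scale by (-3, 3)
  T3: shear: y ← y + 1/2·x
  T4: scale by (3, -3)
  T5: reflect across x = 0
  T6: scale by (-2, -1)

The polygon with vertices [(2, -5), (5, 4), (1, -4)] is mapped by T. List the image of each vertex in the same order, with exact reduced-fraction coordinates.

image vertices: (36, 144), (90, -171/2), (18, 225/2)

T1 scale by (-1, -3): (2, -5) → (-2, 15); (5, 4) → (-5, -12); (1, -4) → (-1, 12)
T2 scale by (-3, 3): (-2, 15) → (6, 45); (-5, -12) → (15, -36); (-1, 12) → (3, 36)
T3 shear: y ← y + 1/2·x: (6, 45) → (6, 48); (15, -36) → (15, -57/2); (3, 36) → (3, 75/2)
T4 scale by (3, -3): (6, 48) → (18, -144); (15, -57/2) → (45, 171/2); (3, 75/2) → (9, -225/2)
T5 reflect across x = 0: (18, -144) → (-18, -144); (45, 171/2) → (-45, 171/2); (9, -225/2) → (-9, -225/2)
T6 scale by (-2, -1): (-18, -144) → (36, 144); (-45, 171/2) → (90, -171/2); (-9, -225/2) → (18, 225/2)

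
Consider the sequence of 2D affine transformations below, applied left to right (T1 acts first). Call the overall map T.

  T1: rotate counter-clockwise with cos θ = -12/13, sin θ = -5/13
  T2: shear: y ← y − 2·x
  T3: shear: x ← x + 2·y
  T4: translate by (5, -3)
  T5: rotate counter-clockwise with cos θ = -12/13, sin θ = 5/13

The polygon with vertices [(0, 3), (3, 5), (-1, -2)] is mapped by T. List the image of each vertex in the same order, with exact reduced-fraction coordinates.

image vertices: (1149/169, 1000/169), (1084/169, 844/169), (-1334/169, 753/169)

T1 rotate counter-clockwise with cos θ = -12/13, sin θ = -5/13: (0, 3) → (15/13, -36/13); (3, 5) → (-11/13, -75/13); (-1, -2) → (2/13, 29/13)
T2 shear: y ← y − 2·x: (15/13, -36/13) → (15/13, -66/13); (-11/13, -75/13) → (-11/13, -53/13); (2/13, 29/13) → (2/13, 25/13)
T3 shear: x ← x + 2·y: (15/13, -66/13) → (-9, -66/13); (-11/13, -53/13) → (-9, -53/13); (2/13, 25/13) → (4, 25/13)
T4 translate by (5, -3): (-9, -66/13) → (-4, -105/13); (-9, -53/13) → (-4, -92/13); (4, 25/13) → (9, -14/13)
T5 rotate counter-clockwise with cos θ = -12/13, sin θ = 5/13: (-4, -105/13) → (1149/169, 1000/169); (-4, -92/13) → (1084/169, 844/169); (9, -14/13) → (-1334/169, 753/169)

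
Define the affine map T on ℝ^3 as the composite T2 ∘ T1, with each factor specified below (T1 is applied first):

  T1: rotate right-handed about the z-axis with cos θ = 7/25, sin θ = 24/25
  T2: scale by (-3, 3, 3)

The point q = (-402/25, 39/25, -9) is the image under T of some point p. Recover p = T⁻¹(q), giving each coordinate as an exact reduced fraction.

p = (2, -5, -3)

T1 = [7/25 -24/25 0 0; 24/25 7/25 0 0; 0 0 1 0; 0 0 0 1]
T2·T1 = [-21/25 72/25 0 0; 72/25 21/25 0 0; 0 0 3 0; 0 0 0 1]
det M = -27; M⁻¹ = [-7/75 8/25 0 0; 8/25 7/75 0 0; 0 0 1/3 0; 0 0 0 1]
M⁻¹ · (-402/25, 39/25, -9)ᵀ = (2, -5, -3)ᵀ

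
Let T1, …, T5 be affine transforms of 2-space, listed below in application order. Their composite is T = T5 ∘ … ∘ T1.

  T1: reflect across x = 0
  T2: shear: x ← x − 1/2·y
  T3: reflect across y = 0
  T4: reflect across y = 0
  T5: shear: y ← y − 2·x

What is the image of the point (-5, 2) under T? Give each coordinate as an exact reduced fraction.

T1 reflect across x = 0: (-5, 2) → (5, 2)
T2 shear: x ← x − 1/2·y: (5, 2) → (4, 2)
T3 reflect across y = 0: (4, 2) → (4, -2)
T4 reflect across y = 0: (4, -2) → (4, 2)
T5 shear: y ← y − 2·x: (4, 2) → (4, -6)

T(p) = (4, -6)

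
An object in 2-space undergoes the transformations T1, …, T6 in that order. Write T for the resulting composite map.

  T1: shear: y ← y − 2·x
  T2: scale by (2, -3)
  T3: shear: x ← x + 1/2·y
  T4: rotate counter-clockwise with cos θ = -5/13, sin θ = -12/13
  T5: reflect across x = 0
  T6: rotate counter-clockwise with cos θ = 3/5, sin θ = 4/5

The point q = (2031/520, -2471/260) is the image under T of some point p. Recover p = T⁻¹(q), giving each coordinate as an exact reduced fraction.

T1 = [1 0 0; -2 1 0; 0 0 1]
T2·T1 = [2 0 0; 6 -3 0; 0 0 1]
T3·…·T1 = [5 -3/2 0; 6 -3 0; 0 0 1]
T4·…·T1 = [47/13 -57/26 0; -90/13 33/13 0; 0 0 1]
T5·…·T1 = [-47/13 57/26 0; -90/13 33/13 0; 0 0 1]
T6·…·T1 = [219/65 -93/130 0; -458/65 213/65 0; 0 0 1]
det M = 6; M⁻¹ = [71/130 31/260 0; 229/195 73/130 0; 0 0 1]
M⁻¹ · (2031/520, -2471/260)ᵀ = (1, -3/4)ᵀ

p = (1, -3/4)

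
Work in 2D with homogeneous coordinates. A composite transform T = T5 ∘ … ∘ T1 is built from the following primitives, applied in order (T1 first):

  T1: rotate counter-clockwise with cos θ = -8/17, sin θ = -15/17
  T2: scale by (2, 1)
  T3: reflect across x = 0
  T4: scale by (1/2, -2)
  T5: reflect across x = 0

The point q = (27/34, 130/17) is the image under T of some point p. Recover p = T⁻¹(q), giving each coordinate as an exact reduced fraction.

p = (3, 5/2)

T1 = [-8/17 15/17 0; -15/17 -8/17 0; 0 0 1]
T2·T1 = [-16/17 30/17 0; -15/17 -8/17 0; 0 0 1]
T3·…·T1 = [16/17 -30/17 0; -15/17 -8/17 0; 0 0 1]
T4·…·T1 = [8/17 -15/17 0; 30/17 16/17 0; 0 0 1]
T5·…·T1 = [-8/17 15/17 0; 30/17 16/17 0; 0 0 1]
det M = -2; M⁻¹ = [-8/17 15/34 0; 15/17 4/17 0; 0 0 1]
M⁻¹ · (27/34, 130/17)ᵀ = (3, 5/2)ᵀ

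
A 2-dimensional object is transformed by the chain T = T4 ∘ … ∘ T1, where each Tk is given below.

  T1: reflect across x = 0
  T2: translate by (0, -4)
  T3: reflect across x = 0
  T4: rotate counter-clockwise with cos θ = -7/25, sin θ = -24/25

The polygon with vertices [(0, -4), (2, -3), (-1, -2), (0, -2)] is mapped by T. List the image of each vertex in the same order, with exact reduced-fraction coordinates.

image vertices: (-192/25, 56/25), (-182/25, 1/25), (-137/25, 66/25), (-144/25, 42/25)

T1 reflect across x = 0: (0, -4) → (0, -4); (2, -3) → (-2, -3); (-1, -2) → (1, -2); (0, -2) → (0, -2)
T2 translate by (0, -4): (0, -4) → (0, -8); (-2, -3) → (-2, -7); (1, -2) → (1, -6); (0, -2) → (0, -6)
T3 reflect across x = 0: (0, -8) → (0, -8); (-2, -7) → (2, -7); (1, -6) → (-1, -6); (0, -6) → (0, -6)
T4 rotate counter-clockwise with cos θ = -7/25, sin θ = -24/25: (0, -8) → (-192/25, 56/25); (2, -7) → (-182/25, 1/25); (-1, -6) → (-137/25, 66/25); (0, -6) → (-144/25, 42/25)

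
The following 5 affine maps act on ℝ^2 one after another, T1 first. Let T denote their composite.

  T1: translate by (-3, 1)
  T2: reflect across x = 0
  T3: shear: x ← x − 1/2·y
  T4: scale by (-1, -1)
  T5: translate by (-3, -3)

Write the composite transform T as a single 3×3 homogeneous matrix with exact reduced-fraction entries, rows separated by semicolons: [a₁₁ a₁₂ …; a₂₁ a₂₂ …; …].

T = [1 1/2 -11/2; 0 -1 -4; 0 0 1]

T1 = [1 0 -3; 0 1 1; 0 0 1]
T2·T1 = [-1 0 3; 0 1 1; 0 0 1]
T3·…·T1 = [-1 -1/2 5/2; 0 1 1; 0 0 1]
T4·…·T1 = [1 1/2 -5/2; 0 -1 -1; 0 0 1]
T5·…·T1 = [1 1/2 -11/2; 0 -1 -4; 0 0 1]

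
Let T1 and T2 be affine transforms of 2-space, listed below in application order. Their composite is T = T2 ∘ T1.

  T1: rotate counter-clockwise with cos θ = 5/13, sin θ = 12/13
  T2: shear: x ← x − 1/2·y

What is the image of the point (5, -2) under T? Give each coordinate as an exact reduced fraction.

T1 rotate counter-clockwise with cos θ = 5/13, sin θ = 12/13: (5, -2) → (49/13, 50/13)
T2 shear: x ← x − 1/2·y: (49/13, 50/13) → (24/13, 50/13)

T(p) = (24/13, 50/13)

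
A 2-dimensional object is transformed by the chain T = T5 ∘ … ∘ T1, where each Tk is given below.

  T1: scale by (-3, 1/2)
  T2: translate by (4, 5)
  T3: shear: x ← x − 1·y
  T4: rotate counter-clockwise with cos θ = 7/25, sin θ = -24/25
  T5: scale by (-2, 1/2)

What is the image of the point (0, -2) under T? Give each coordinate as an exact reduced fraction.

T1 scale by (-3, 1/2): (0, -2) → (0, -1)
T2 translate by (4, 5): (0, -1) → (4, 4)
T3 shear: x ← x − 1·y: (4, 4) → (0, 4)
T4 rotate counter-clockwise with cos θ = 7/25, sin θ = -24/25: (0, 4) → (96/25, 28/25)
T5 scale by (-2, 1/2): (96/25, 28/25) → (-192/25, 14/25)

T(p) = (-192/25, 14/25)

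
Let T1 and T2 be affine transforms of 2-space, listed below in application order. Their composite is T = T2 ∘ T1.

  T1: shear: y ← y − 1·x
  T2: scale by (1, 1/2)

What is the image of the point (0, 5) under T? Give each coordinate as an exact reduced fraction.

T1 shear: y ← y − 1·x: (0, 5) → (0, 5)
T2 scale by (1, 1/2): (0, 5) → (0, 5/2)

T(p) = (0, 5/2)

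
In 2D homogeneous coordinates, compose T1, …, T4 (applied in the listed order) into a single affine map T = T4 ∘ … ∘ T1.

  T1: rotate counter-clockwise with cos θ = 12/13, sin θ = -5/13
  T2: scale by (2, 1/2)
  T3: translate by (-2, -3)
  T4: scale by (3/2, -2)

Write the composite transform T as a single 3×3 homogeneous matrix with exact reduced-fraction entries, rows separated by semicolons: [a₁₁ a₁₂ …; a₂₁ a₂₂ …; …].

T = [36/13 15/13 -3; 5/13 -12/13 6; 0 0 1]

T1 = [12/13 5/13 0; -5/13 12/13 0; 0 0 1]
T2·T1 = [24/13 10/13 0; -5/26 6/13 0; 0 0 1]
T3·…·T1 = [24/13 10/13 -2; -5/26 6/13 -3; 0 0 1]
T4·…·T1 = [36/13 15/13 -3; 5/13 -12/13 6; 0 0 1]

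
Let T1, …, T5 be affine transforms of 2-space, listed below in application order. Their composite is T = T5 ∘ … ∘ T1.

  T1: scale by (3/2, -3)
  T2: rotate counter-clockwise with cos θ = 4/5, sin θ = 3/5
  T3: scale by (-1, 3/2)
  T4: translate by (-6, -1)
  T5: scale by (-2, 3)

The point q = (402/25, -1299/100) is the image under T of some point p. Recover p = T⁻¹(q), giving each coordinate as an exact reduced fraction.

T1 = [3/2 0 0; 0 -3 0; 0 0 1]
T2·T1 = [6/5 9/5 0; 9/10 -12/5 0; 0 0 1]
T3·…·T1 = [-6/5 -9/5 0; 27/20 -18/5 0; 0 0 1]
T4·…·T1 = [-6/5 -9/5 -6; 27/20 -18/5 -1; 0 0 1]
T5·…·T1 = [12/5 18/5 12; 81/20 -54/5 -3; 0 0 1]
det M = -81/2; M⁻¹ = [4/15 4/45 -44/15; 1/10 -8/135 -62/45; 0 0 1]
M⁻¹ · (402/25, -1299/100)ᵀ = (1/5, 1)ᵀ

p = (1/5, 1)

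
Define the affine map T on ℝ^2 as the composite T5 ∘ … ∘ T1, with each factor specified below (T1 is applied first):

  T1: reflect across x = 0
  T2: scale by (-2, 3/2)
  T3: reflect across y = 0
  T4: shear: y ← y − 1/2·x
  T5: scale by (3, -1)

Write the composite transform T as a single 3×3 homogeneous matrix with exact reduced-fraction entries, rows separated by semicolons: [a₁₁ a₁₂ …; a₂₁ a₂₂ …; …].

T = [6 0 0; 1 3/2 0; 0 0 1]

T1 = [-1 0 0; 0 1 0; 0 0 1]
T2·T1 = [2 0 0; 0 3/2 0; 0 0 1]
T3·…·T1 = [2 0 0; 0 -3/2 0; 0 0 1]
T4·…·T1 = [2 0 0; -1 -3/2 0; 0 0 1]
T5·…·T1 = [6 0 0; 1 3/2 0; 0 0 1]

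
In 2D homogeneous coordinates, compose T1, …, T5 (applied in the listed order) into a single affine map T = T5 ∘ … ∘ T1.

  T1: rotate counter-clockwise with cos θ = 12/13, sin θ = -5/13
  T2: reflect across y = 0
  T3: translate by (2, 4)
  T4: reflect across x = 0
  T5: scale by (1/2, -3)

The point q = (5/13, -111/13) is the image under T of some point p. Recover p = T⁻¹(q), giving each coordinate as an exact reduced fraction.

p = (-3, 0)

T1 = [12/13 5/13 0; -5/13 12/13 0; 0 0 1]
T2·T1 = [12/13 5/13 0; 5/13 -12/13 0; 0 0 1]
T3·…·T1 = [12/13 5/13 2; 5/13 -12/13 4; 0 0 1]
T4·…·T1 = [-12/13 -5/13 -2; 5/13 -12/13 4; 0 0 1]
T5·…·T1 = [-6/13 -5/26 -1; -15/13 36/13 -12; 0 0 1]
det M = -3/2; M⁻¹ = [-24/13 -5/39 -44/13; -10/13 4/13 38/13; 0 0 1]
M⁻¹ · (5/13, -111/13)ᵀ = (-3, 0)ᵀ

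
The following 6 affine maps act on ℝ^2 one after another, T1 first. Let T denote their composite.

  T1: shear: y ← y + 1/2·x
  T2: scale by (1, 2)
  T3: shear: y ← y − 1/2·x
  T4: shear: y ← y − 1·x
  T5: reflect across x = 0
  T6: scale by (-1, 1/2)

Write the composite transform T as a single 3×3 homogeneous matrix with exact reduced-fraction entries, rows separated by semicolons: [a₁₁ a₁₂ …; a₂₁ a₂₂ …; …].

T = [1 0 0; -1/4 1 0; 0 0 1]

T1 = [1 0 0; 1/2 1 0; 0 0 1]
T2·T1 = [1 0 0; 1 2 0; 0 0 1]
T3·…·T1 = [1 0 0; 1/2 2 0; 0 0 1]
T4·…·T1 = [1 0 0; -1/2 2 0; 0 0 1]
T5·…·T1 = [-1 0 0; -1/2 2 0; 0 0 1]
T6·…·T1 = [1 0 0; -1/4 1 0; 0 0 1]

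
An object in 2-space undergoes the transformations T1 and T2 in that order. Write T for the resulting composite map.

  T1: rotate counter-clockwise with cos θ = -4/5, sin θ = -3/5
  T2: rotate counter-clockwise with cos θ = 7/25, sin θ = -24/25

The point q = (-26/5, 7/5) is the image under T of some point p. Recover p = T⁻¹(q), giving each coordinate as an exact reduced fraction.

T1 = [-4/5 3/5 0; -3/5 -4/5 0; 0 0 1]
T2·T1 = [-4/5 -3/5 0; 3/5 -4/5 0; 0 0 1]
det M = 1; M⁻¹ = [-4/5 3/5 0; -3/5 -4/5 0; 0 0 1]
M⁻¹ · (-26/5, 7/5)ᵀ = (5, 2)ᵀ

p = (5, 2)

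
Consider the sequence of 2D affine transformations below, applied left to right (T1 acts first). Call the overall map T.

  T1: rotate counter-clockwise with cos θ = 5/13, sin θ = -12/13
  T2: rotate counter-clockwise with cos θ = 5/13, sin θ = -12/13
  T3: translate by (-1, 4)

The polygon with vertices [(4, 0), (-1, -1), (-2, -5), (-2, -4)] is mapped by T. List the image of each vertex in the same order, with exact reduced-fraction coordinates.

T1 rotate counter-clockwise with cos θ = 5/13, sin θ = -12/13: (4, 0) → (20/13, -48/13); (-1, -1) → (-17/13, 7/13); (-2, -5) → (-70/13, -1/13); (-2, -4) → (-58/13, 4/13)
T2 rotate counter-clockwise with cos θ = 5/13, sin θ = -12/13: (20/13, -48/13) → (-476/169, -480/169); (-17/13, 7/13) → (-1/169, 239/169); (-70/13, -1/13) → (-362/169, 835/169); (-58/13, 4/13) → (-242/169, 716/169)
T3 translate by (-1, 4): (-476/169, -480/169) → (-645/169, 196/169); (-1/169, 239/169) → (-170/169, 915/169); (-362/169, 835/169) → (-531/169, 1511/169); (-242/169, 716/169) → (-411/169, 1392/169)

image vertices: (-645/169, 196/169), (-170/169, 915/169), (-531/169, 1511/169), (-411/169, 1392/169)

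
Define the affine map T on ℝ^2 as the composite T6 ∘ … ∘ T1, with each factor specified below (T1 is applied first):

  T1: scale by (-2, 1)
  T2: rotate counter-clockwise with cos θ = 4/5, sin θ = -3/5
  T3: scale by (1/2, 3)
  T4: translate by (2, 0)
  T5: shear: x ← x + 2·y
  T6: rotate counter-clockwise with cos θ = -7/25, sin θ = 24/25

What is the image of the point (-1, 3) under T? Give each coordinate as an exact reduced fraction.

T1 scale by (-2, 1): (-1, 3) → (2, 3)
T2 rotate counter-clockwise with cos θ = 4/5, sin θ = -3/5: (2, 3) → (17/5, 6/5)
T3 scale by (1/2, 3): (17/5, 6/5) → (17/10, 18/5)
T4 translate by (2, 0): (17/10, 18/5) → (37/10, 18/5)
T5 shear: x ← x + 2·y: (37/10, 18/5) → (109/10, 18/5)
T6 rotate counter-clockwise with cos θ = -7/25, sin θ = 24/25: (109/10, 18/5) → (-1627/250, 1182/125)

T(p) = (-1627/250, 1182/125)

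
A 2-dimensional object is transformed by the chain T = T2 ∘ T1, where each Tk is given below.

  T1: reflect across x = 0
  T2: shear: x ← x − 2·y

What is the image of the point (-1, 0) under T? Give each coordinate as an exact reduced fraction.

T(p) = (1, 0)

T1 reflect across x = 0: (-1, 0) → (1, 0)
T2 shear: x ← x − 2·y: (1, 0) → (1, 0)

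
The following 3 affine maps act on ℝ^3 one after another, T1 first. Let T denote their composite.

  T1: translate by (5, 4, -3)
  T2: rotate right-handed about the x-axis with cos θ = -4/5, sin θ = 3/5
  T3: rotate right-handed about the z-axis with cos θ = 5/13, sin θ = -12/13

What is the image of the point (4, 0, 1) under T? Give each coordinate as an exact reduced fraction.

T(p) = (21/13, -118/13, 4)

T1 translate by (5, 4, -3): (4, 0, 1) → (9, 4, -2)
T2 rotate right-handed about the x-axis with cos θ = -4/5, sin θ = 3/5: (9, 4, -2) → (9, -2, 4)
T3 rotate right-handed about the z-axis with cos θ = 5/13, sin θ = -12/13: (9, -2, 4) → (21/13, -118/13, 4)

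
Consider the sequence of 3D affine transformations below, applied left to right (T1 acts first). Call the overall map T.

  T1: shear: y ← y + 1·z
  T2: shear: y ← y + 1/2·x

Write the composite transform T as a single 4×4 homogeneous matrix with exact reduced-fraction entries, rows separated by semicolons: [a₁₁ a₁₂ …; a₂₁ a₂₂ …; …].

T1 = [1 0 0 0; 0 1 1 0; 0 0 1 0; 0 0 0 1]
T2·T1 = [1 0 0 0; 1/2 1 1 0; 0 0 1 0; 0 0 0 1]

T = [1 0 0 0; 1/2 1 1 0; 0 0 1 0; 0 0 0 1]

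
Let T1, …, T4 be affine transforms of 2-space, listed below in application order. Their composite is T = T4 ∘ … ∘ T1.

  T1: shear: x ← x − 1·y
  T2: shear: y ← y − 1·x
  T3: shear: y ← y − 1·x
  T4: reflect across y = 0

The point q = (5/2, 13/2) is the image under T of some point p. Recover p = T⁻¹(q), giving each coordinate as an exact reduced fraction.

T1 = [1 -1 0; 0 1 0; 0 0 1]
T2·T1 = [1 -1 0; -1 2 0; 0 0 1]
T3·…·T1 = [1 -1 0; -2 3 0; 0 0 1]
T4·…·T1 = [1 -1 0; 2 -3 0; 0 0 1]
det M = -1; M⁻¹ = [3 -1 0; 2 -1 0; 0 0 1]
M⁻¹ · (5/2, 13/2)ᵀ = (1, -3/2)ᵀ

p = (1, -3/2)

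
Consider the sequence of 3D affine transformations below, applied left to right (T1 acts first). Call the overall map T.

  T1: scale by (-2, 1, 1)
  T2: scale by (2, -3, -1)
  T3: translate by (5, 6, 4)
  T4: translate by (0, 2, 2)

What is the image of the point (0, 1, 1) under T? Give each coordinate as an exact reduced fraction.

T(p) = (5, 5, 5)

T1 scale by (-2, 1, 1): (0, 1, 1) → (0, 1, 1)
T2 scale by (2, -3, -1): (0, 1, 1) → (0, -3, -1)
T3 translate by (5, 6, 4): (0, -3, -1) → (5, 3, 3)
T4 translate by (0, 2, 2): (5, 3, 3) → (5, 5, 5)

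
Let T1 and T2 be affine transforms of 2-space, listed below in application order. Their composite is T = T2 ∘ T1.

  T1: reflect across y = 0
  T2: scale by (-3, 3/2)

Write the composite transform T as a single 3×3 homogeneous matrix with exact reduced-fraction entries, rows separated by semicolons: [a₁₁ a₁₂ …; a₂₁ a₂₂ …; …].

T = [-3 0 0; 0 -3/2 0; 0 0 1]

T1 = [1 0 0; 0 -1 0; 0 0 1]
T2·T1 = [-3 0 0; 0 -3/2 0; 0 0 1]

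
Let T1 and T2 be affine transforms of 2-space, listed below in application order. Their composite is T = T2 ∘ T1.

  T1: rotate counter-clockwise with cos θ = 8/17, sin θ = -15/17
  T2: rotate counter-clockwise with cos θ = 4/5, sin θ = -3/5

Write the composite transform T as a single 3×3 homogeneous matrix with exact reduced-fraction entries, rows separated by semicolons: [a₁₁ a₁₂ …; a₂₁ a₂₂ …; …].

T1 = [8/17 15/17 0; -15/17 8/17 0; 0 0 1]
T2·T1 = [-13/85 84/85 0; -84/85 -13/85 0; 0 0 1]

T = [-13/85 84/85 0; -84/85 -13/85 0; 0 0 1]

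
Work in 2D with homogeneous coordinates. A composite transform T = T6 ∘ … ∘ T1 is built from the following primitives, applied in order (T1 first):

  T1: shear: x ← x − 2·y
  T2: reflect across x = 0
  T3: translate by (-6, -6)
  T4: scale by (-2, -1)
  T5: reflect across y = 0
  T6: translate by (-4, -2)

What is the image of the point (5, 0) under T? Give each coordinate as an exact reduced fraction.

T1 shear: x ← x − 2·y: (5, 0) → (5, 0)
T2 reflect across x = 0: (5, 0) → (-5, 0)
T3 translate by (-6, -6): (-5, 0) → (-11, -6)
T4 scale by (-2, -1): (-11, -6) → (22, 6)
T5 reflect across y = 0: (22, 6) → (22, -6)
T6 translate by (-4, -2): (22, -6) → (18, -8)

T(p) = (18, -8)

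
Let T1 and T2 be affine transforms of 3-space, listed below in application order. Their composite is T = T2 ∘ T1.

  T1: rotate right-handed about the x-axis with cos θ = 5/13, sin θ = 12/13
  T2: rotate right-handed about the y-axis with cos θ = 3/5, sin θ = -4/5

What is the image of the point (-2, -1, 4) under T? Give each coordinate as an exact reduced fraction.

T1 rotate right-handed about the x-axis with cos θ = 5/13, sin θ = 12/13: (-2, -1, 4) → (-2, -53/13, 8/13)
T2 rotate right-handed about the y-axis with cos θ = 3/5, sin θ = -4/5: (-2, -53/13, 8/13) → (-22/13, -53/13, -16/13)

T(p) = (-22/13, -53/13, -16/13)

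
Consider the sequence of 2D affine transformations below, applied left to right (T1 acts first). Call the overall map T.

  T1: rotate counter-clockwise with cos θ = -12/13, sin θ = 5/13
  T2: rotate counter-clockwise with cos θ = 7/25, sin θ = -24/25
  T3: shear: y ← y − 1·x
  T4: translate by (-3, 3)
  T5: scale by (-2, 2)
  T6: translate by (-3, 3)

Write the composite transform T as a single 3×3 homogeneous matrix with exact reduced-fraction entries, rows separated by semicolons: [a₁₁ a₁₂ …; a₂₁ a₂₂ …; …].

T1 = [-12/13 -5/13 0; 5/13 -12/13 0; 0 0 1]
T2·T1 = [36/325 -323/325 0; 323/325 36/325 0; 0 0 1]
T3·…·T1 = [36/325 -323/325 0; 287/325 359/325 0; 0 0 1]
T4·…·T1 = [36/325 -323/325 -3; 287/325 359/325 3; 0 0 1]
T5·…·T1 = [-72/325 646/325 6; 574/325 718/325 6; 0 0 1]
T6·…·T1 = [-72/325 646/325 3; 574/325 718/325 9; 0 0 1]

T = [-72/325 646/325 3; 574/325 718/325 9; 0 0 1]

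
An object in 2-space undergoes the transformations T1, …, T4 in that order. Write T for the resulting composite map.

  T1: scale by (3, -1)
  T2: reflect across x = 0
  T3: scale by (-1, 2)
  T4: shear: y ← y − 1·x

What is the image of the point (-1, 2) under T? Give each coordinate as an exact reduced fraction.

T1 scale by (3, -1): (-1, 2) → (-3, -2)
T2 reflect across x = 0: (-3, -2) → (3, -2)
T3 scale by (-1, 2): (3, -2) → (-3, -4)
T4 shear: y ← y − 1·x: (-3, -4) → (-3, -1)

T(p) = (-3, -1)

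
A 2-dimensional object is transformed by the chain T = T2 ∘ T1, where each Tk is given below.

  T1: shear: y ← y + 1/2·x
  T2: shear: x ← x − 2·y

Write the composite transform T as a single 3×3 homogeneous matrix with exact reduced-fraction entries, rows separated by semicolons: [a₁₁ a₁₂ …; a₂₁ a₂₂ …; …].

T1 = [1 0 0; 1/2 1 0; 0 0 1]
T2·T1 = [0 -2 0; 1/2 1 0; 0 0 1]

T = [0 -2 0; 1/2 1 0; 0 0 1]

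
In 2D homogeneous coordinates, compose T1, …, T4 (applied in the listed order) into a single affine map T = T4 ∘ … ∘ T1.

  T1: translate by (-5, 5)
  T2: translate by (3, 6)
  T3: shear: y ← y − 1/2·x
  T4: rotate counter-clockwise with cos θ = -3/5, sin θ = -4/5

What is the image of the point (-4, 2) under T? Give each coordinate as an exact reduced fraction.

T1 translate by (-5, 5): (-4, 2) → (-9, 7)
T2 translate by (3, 6): (-9, 7) → (-6, 13)
T3 shear: y ← y − 1/2·x: (-6, 13) → (-6, 16)
T4 rotate counter-clockwise with cos θ = -3/5, sin θ = -4/5: (-6, 16) → (82/5, -24/5)

T(p) = (82/5, -24/5)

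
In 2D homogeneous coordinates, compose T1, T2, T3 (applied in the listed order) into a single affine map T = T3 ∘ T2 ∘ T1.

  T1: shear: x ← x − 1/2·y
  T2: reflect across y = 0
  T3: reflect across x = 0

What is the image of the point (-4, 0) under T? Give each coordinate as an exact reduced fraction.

T1 shear: x ← x − 1/2·y: (-4, 0) → (-4, 0)
T2 reflect across y = 0: (-4, 0) → (-4, 0)
T3 reflect across x = 0: (-4, 0) → (4, 0)

T(p) = (4, 0)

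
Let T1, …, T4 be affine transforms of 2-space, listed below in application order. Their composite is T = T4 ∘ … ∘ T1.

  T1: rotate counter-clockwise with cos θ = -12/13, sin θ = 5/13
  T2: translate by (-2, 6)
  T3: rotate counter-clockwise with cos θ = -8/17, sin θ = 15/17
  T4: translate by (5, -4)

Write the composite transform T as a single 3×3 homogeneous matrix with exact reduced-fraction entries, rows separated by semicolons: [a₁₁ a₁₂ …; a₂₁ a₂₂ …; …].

T = [21/221 220/221 11/17; -220/221 21/221 -146/17; 0 0 1]

T1 = [-12/13 -5/13 0; 5/13 -12/13 0; 0 0 1]
T2·T1 = [-12/13 -5/13 -2; 5/13 -12/13 6; 0 0 1]
T3·…·T1 = [21/221 220/221 -74/17; -220/221 21/221 -78/17; 0 0 1]
T4·…·T1 = [21/221 220/221 11/17; -220/221 21/221 -146/17; 0 0 1]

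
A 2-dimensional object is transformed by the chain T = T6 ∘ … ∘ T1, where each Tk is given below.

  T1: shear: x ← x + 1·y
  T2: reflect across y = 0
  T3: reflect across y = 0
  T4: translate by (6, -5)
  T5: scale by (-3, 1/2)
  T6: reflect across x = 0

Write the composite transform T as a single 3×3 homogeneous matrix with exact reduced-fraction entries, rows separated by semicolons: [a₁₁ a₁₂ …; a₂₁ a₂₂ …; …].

T = [3 3 18; 0 1/2 -5/2; 0 0 1]

T1 = [1 1 0; 0 1 0; 0 0 1]
T2·T1 = [1 1 0; 0 -1 0; 0 0 1]
T3·…·T1 = [1 1 0; 0 1 0; 0 0 1]
T4·…·T1 = [1 1 6; 0 1 -5; 0 0 1]
T5·…·T1 = [-3 -3 -18; 0 1/2 -5/2; 0 0 1]
T6·…·T1 = [3 3 18; 0 1/2 -5/2; 0 0 1]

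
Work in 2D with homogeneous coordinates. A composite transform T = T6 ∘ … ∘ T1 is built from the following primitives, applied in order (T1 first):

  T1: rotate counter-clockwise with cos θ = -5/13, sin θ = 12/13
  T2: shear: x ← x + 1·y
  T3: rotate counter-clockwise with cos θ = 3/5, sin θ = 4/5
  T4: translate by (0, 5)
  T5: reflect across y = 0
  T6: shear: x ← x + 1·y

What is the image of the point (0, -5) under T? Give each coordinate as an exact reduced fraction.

T1 rotate counter-clockwise with cos θ = -5/13, sin θ = 12/13: (0, -5) → (60/13, 25/13)
T2 shear: x ← x + 1·y: (60/13, 25/13) → (85/13, 25/13)
T3 rotate counter-clockwise with cos θ = 3/5, sin θ = 4/5: (85/13, 25/13) → (31/13, 83/13)
T4 translate by (0, 5): (31/13, 83/13) → (31/13, 148/13)
T5 reflect across y = 0: (31/13, 148/13) → (31/13, -148/13)
T6 shear: x ← x + 1·y: (31/13, -148/13) → (-9, -148/13)

T(p) = (-9, -148/13)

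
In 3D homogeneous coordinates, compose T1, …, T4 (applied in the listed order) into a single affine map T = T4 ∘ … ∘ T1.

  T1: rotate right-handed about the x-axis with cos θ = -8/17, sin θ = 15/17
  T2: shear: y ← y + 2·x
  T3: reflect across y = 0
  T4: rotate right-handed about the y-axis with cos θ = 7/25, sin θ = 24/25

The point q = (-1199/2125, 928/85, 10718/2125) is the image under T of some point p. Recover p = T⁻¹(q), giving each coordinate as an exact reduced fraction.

p = (-5, 6/5, 2/5)

T1 = [1 0 0 0; 0 -8/17 -15/17 0; 0 15/17 -8/17 0; 0 0 0 1]
T2·T1 = [1 0 0 0; 2 -8/17 -15/17 0; 0 15/17 -8/17 0; 0 0 0 1]
T3·…·T1 = [1 0 0 0; -2 8/17 15/17 0; 0 15/17 -8/17 0; 0 0 0 1]
T4·…·T1 = [7/25 72/85 -192/425 0; -2 8/17 15/17 0; -24/25 21/85 -56/425 0; 0 0 0 1]
det M = -1; M⁻¹ = [7/25 0 -24/25 0; 472/425 8/17 -279/425 0; 18/425 15/17 -776/425 0; 0 0 0 1]
M⁻¹ · (-1199/2125, 928/85, 10718/2125)ᵀ = (-5, 6/5, 2/5)ᵀ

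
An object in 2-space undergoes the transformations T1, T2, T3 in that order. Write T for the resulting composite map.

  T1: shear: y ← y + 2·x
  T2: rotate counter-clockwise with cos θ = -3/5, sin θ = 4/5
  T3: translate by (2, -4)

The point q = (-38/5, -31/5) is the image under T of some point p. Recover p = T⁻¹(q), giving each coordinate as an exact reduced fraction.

T1 = [1 0 0; 2 1 0; 0 0 1]
T2·T1 = [-11/5 -4/5 0; -2/5 -3/5 0; 0 0 1]
T3·…·T1 = [-11/5 -4/5 2; -2/5 -3/5 -4; 0 0 1]
det M = 1; M⁻¹ = [-3/5 4/5 22/5; 2/5 -11/5 -48/5; 0 0 1]
M⁻¹ · (-38/5, -31/5)ᵀ = (4, 1)ᵀ

p = (4, 1)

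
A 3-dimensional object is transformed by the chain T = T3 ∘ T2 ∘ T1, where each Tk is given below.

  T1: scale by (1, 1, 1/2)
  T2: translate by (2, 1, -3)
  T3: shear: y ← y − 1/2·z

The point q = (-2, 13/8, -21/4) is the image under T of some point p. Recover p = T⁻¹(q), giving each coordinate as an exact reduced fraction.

T1 = [1 0 0 0; 0 1 0 0; 0 0 1/2 0; 0 0 0 1]
T2·T1 = [1 0 0 2; 0 1 0 1; 0 0 1/2 -3; 0 0 0 1]
T3·…·T1 = [1 0 0 2; 0 1 -1/4 5/2; 0 0 1/2 -3; 0 0 0 1]
det M = 1/2; M⁻¹ = [1 0 0 -2; 0 1 1/2 -1; 0 0 2 6; 0 0 0 1]
M⁻¹ · (-2, 13/8, -21/4)ᵀ = (-4, -2, -9/2)ᵀ

p = (-4, -2, -9/2)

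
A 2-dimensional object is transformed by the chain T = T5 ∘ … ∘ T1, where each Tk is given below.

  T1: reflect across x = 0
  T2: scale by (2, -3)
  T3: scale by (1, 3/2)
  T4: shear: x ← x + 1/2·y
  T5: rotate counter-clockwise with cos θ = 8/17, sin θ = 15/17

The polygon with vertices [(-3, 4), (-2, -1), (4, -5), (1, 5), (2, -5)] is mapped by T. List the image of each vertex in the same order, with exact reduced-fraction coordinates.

T1 reflect across x = 0: (-3, 4) → (3, 4); (-2, -1) → (2, -1); (4, -5) → (-4, -5); (1, 5) → (-1, 5); (2, -5) → (-2, -5)
T2 scale by (2, -3): (3, 4) → (6, -12); (2, -1) → (4, 3); (-4, -5) → (-8, 15); (-1, 5) → (-2, -15); (-2, -5) → (-4, 15)
T3 scale by (1, 3/2): (6, -12) → (6, -18); (4, 3) → (4, 9/2); (-8, 15) → (-8, 45/2); (-2, -15) → (-2, -45/2); (-4, 15) → (-4, 45/2)
T4 shear: x ← x + 1/2·y: (6, -18) → (-3, -18); (4, 9/2) → (25/4, 9/2); (-8, 45/2) → (13/4, 45/2); (-2, -45/2) → (-53/4, -45/2); (-4, 45/2) → (29/4, 45/2)
T5 rotate counter-clockwise with cos θ = 8/17, sin θ = 15/17: (-3, -18) → (246/17, -189/17); (25/4, 9/2) → (-35/34, 519/68); (13/4, 45/2) → (-623/34, 915/68); (-53/4, -45/2) → (463/34, -1515/68); (29/4, 45/2) → (-559/34, 1155/68)

image vertices: (246/17, -189/17), (-35/34, 519/68), (-623/34, 915/68), (463/34, -1515/68), (-559/34, 1155/68)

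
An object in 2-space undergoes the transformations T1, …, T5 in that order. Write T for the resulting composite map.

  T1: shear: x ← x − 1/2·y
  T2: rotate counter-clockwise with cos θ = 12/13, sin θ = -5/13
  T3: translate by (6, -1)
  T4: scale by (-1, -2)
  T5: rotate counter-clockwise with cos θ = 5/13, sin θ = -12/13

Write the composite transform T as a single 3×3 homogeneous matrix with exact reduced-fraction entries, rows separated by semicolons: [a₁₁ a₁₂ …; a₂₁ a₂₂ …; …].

T1 = [1 -1/2 0; 0 1 0; 0 0 1]
T2·T1 = [12/13 -1/13 0; -5/13 29/26 0; 0 0 1]
T3·…·T1 = [12/13 -1/13 6; -5/13 29/26 -1; 0 0 1]
T4·…·T1 = [-12/13 1/13 -6; 10/13 -29/13 2; 0 0 1]
T5·…·T1 = [60/169 -343/169 -6/13; 194/169 -157/169 82/13; 0 0 1]

T = [60/169 -343/169 -6/13; 194/169 -157/169 82/13; 0 0 1]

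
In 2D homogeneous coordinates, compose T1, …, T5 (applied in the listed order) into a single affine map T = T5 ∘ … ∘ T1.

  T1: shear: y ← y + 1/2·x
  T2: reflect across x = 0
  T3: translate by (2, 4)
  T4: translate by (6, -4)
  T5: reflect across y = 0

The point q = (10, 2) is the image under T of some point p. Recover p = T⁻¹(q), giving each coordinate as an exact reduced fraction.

T1 = [1 0 0; 1/2 1 0; 0 0 1]
T2·T1 = [-1 0 0; 1/2 1 0; 0 0 1]
T3·…·T1 = [-1 0 2; 1/2 1 4; 0 0 1]
T4·…·T1 = [-1 0 8; 1/2 1 0; 0 0 1]
T5·…·T1 = [-1 0 8; -1/2 -1 0; 0 0 1]
det M = 1; M⁻¹ = [-1 0 8; 1/2 -1 -4; 0 0 1]
M⁻¹ · (10, 2)ᵀ = (-2, -1)ᵀ

p = (-2, -1)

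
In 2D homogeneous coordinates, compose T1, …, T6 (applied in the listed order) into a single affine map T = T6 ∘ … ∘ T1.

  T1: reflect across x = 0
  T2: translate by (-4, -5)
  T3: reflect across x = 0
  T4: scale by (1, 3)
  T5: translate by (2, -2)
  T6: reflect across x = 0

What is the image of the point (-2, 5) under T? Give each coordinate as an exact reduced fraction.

T1 reflect across x = 0: (-2, 5) → (2, 5)
T2 translate by (-4, -5): (2, 5) → (-2, 0)
T3 reflect across x = 0: (-2, 0) → (2, 0)
T4 scale by (1, 3): (2, 0) → (2, 0)
T5 translate by (2, -2): (2, 0) → (4, -2)
T6 reflect across x = 0: (4, -2) → (-4, -2)

T(p) = (-4, -2)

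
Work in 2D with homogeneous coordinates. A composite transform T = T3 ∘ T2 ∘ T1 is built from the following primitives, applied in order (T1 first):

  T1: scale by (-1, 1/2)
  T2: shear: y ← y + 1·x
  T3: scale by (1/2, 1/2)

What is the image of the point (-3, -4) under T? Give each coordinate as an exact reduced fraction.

T(p) = (3/2, 1/2)

T1 scale by (-1, 1/2): (-3, -4) → (3, -2)
T2 shear: y ← y + 1·x: (3, -2) → (3, 1)
T3 scale by (1/2, 1/2): (3, 1) → (3/2, 1/2)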